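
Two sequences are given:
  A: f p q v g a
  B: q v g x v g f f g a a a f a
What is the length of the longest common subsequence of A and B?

4

Backtracking the LCS table gives one alignment: q (A3,B1) → v (A4,B5) → g (A5,B9) → a (A6,B14).
So the longest common subsequence has length 4.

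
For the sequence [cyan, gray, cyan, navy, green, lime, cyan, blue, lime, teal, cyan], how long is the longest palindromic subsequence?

Using dp[i][j] = 2 + dp[i+1][j−1] if the ends match, else max(dp[i+1][j], dp[i][j−1]):
dp[1][11] = 5. A witness is cyan lime blue lime cyan at positions 1,6,8,9,11.

5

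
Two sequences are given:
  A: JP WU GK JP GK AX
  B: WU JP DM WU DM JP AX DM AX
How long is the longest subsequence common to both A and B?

Backtracking the LCS table gives one alignment: JP (A1,B2) → WU (A2,B4) → JP (A4,B6) → AX (A6,B9).
So the longest common subsequence has length 4.

4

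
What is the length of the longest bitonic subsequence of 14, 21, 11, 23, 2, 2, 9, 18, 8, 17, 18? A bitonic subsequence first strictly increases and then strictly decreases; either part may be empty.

One longest bitonic subsequence is 14, 21, 11, 9, 8 (positions 1,2,3,7,9): it rises to 21 then falls. Length 5 is optimal.

5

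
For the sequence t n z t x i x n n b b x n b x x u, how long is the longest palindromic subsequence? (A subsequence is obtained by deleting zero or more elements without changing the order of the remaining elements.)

8

One longest palindromic subsequence is xxnbbnxx (positions 5,7,9,10,11,13,15,16); it reads the same forward and backward, and the interval DP gives dp[1][17] = 8.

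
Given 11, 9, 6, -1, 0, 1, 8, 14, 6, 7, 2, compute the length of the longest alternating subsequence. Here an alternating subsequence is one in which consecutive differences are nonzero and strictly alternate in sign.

A longest alternating subsequence is 11, 6, 8, 6, 7, 2 (positions 1,3,7,9,10,11); its 5 consecutive differences strictly alternate in sign, and length 6 is optimal.

6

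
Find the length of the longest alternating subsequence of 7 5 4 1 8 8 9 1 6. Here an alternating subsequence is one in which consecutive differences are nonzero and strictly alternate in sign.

Track the best alternating length ending on an up-step vs a down-step at each position: up/down = 1/1, 1/2, 1/2, 1/2, 3/1, 3/1, 3/1, 1/4, 5/4.
The maximum over both is 5; one such subsequence is 7, 5, 8, 1, 6.

5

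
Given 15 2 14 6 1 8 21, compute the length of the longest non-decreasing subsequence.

4

Let dp[i] be the longest non-decreasing subsequence ending at position i. Then dp = [1, 1, 2, 2, 1, 3, 4].
The maximum is 4; one witness is 2, 6, 8, 21 at positions 2,4,6,7.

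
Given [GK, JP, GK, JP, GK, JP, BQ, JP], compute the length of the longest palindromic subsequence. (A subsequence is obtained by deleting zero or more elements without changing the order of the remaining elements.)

Using dp[i][j] = 2 + dp[i+1][j−1] if the ends match, else max(dp[i+1][j], dp[i][j−1]):
dp[1][8] = 5. A witness is JP JP GK JP JP at positions 2,4,5,6,8.

5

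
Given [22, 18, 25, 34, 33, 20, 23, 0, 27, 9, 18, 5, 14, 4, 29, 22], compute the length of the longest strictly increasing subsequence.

One longest increasing subsequence is 18, 20, 23, 27, 29 (positions 2,6,7,9,15), of length 5; no longer one exists.

5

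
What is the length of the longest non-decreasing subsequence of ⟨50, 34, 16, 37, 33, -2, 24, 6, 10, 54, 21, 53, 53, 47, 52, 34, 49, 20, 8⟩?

6

Let dp[i] be the longest non-decreasing subsequence ending at position i. Then dp = [1, 1, 1, 2, 2, 1, 2, 2, 3, 4, 4, 5, 6, 5, 6, 5, 6, 4, 3].
The maximum is 6; one witness is -2, 6, 10, 21, 53, 53 at positions 6,8,9,11,12,13.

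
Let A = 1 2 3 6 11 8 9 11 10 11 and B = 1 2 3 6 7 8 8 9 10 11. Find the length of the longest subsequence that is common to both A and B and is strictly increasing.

8

For each value that appears in both, track the longest common increasing run ending there.
The best achievable length is 8; one witness is 1, 2, 3, 6, 8, 9, 10, 11 (A-positions 1,2,3,4,6,7,9,10, B-positions 1,2,3,4,6,8,9,10).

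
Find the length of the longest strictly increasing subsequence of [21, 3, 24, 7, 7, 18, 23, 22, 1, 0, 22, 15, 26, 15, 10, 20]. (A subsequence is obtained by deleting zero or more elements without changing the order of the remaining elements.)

Scanning left to right, the best length ending at each element is: 21→1, 3→1, 24→2, 7→2, 7→2, 18→3, 23→4, 22→4, 1→1, 0→1, 22→4, 15→3, 26→5, 15→3, 10→3, 20→4.
So the longest increasing subsequence has length 5, e.g. 3, 7, 18, 23, 26.

5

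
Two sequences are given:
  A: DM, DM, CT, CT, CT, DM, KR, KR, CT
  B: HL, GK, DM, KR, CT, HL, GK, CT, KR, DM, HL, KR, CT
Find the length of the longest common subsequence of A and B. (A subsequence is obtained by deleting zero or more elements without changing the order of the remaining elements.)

A longest common subsequence is DM, CT, CT, DM, KR, CT (length 6); the LCS DP confirms no longer common subsequence exists.

6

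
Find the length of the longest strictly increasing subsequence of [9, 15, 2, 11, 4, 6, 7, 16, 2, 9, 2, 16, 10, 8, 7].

Let dp[i] be the longest increasing subsequence ending at position i. Then dp = [1, 2, 1, 2, 2, 3, 4, 5, 1, 5, 1, 6, 6, 5, 4].
The maximum is 6; one witness is 2, 4, 6, 7, 9, 16 at positions 3,5,6,7,10,12.

6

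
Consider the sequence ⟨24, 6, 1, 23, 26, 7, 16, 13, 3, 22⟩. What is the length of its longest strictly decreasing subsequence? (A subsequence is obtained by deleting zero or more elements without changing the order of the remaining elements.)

5

Let dp[i] be the longest decreasing subsequence ending at position i. Then dp = [1, 2, 3, 2, 1, 3, 3, 4, 5, 3].
The maximum is 5; one witness is 24, 23, 16, 13, 3 at positions 1,4,7,8,9.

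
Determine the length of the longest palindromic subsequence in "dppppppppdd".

10

One longest palindromic subsequence is dppppppppd (positions 1,2,3,4,5,6,7,8,9,11); it reads the same forward and backward, and the interval DP gives dp[1][11] = 10.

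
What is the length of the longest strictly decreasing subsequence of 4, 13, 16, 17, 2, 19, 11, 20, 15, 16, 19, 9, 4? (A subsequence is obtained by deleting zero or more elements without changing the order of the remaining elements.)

4

Let dp[i] be the longest decreasing subsequence ending at position i. Then dp = [1, 1, 1, 1, 2, 1, 2, 1, 2, 2, 2, 3, 4].
The maximum is 4; one witness is 13, 11, 9, 4 at positions 2,7,12,13.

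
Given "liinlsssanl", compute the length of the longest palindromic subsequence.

Using dp[i][j] = 2 + dp[i+1][j−1] if the ends match, else max(dp[i+1][j], dp[i][j−1]):
dp[1][11] = 7. A witness is lnsssnl at positions 1,4,6,7,8,10,11.

7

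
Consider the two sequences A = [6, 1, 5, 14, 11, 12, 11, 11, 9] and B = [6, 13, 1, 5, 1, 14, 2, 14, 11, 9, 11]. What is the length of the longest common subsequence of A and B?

6

A longest common subsequence is 6, 1, 5, 14, 11, 11 (length 6); the LCS DP confirms no longer common subsequence exists.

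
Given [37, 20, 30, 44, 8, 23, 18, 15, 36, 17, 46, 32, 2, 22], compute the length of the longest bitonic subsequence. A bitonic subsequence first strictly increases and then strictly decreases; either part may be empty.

One longest bitonic subsequence is 20, 30, 44, 23, 18, 17, 2 (positions 2,3,4,6,7,10,13): it rises to 44 then falls. Length 7 is optimal.

7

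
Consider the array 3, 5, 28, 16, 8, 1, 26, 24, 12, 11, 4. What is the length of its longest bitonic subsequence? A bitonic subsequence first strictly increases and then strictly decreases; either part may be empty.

8

Let inc[i] be the LIS ending at i and dec[i] the longest strictly decreasing subsequence starting at i. inc = [1, 2, 3, 3, 3, 1, 4, 4, 4, 4, 2], dec = [2, 2, 6, 4, 2, 1, 5, 4, 3, 2, 1].
max_i inc[i]+dec[i]−1 = 8, with one witness 3, 5, 28, 26, 24, 12, 11, 4.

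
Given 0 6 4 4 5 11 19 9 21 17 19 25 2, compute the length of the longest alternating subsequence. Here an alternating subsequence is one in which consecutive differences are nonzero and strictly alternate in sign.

9

Track the best alternating length ending on an up-step vs a down-step at each position: up/down = 1/1, 2/1, 2/3, 2/3, 4/3, 4/1, 4/1, 4/5, 6/1, 6/7, 8/7, 8/1, 2/9.
The maximum over both is 9; one such subsequence is 0, 6, 4, 11, 9, 21, 17, 19, 2.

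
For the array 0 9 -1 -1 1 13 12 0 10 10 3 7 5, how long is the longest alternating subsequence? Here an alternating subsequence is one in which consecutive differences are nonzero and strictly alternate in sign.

Track the best alternating length ending on an up-step vs a down-step at each position: up/down = 1/1, 2/1, 1/3, 1/3, 4/3, 4/1, 4/5, 4/5, 6/5, 6/5, 6/7, 8/7, 8/9.
The maximum over both is 9; one such subsequence is 0, 9, -1, 1, 0, 10, 3, 7, 5.

9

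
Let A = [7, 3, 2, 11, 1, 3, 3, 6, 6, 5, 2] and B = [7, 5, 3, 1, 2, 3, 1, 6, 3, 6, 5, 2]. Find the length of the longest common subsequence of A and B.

8

A longest common subsequence is 7, 3, 2, 1, 3, 6, 5, 2 (length 8); the LCS DP confirms no longer common subsequence exists.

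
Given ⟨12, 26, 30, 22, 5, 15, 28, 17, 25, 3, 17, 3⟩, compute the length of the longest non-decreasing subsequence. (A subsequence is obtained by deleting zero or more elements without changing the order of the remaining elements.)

4

Let dp[i] be the longest non-decreasing subsequence ending at position i. Then dp = [1, 2, 3, 2, 1, 2, 3, 3, 4, 1, 4, 2].
The maximum is 4; one witness is 12, 15, 17, 25 at positions 1,6,8,9.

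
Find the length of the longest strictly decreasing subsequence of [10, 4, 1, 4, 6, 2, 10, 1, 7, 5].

4

Let dp[i] be the longest decreasing subsequence ending at position i. Then dp = [1, 2, 3, 2, 2, 3, 1, 4, 2, 3].
The maximum is 4; one witness is 10, 4, 2, 1 at positions 1,2,6,8.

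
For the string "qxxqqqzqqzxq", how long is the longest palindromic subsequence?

9

Using dp[i][j] = 2 + dp[i+1][j−1] if the ends match, else max(dp[i+1][j], dp[i][j−1]):
dp[1][12] = 9. A witness is qxqqzqqxq at positions 1,2,5,6,7,8,9,11,12.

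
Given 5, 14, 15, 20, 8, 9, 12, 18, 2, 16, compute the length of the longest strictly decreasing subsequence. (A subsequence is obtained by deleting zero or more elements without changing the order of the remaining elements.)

Let dp[i] be the longest decreasing subsequence ending at position i. Then dp = [1, 1, 1, 1, 2, 2, 2, 2, 3, 3].
The maximum is 3; one witness is 14, 8, 2 at positions 2,5,9.

3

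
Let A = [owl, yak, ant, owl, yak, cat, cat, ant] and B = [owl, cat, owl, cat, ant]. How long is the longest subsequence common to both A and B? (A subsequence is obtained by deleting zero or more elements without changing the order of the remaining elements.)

4

A longest common subsequence is owl, owl, cat, ant (length 4); the LCS DP confirms no longer common subsequence exists.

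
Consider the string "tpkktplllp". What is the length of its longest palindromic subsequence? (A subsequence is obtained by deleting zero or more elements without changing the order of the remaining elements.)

Using dp[i][j] = 2 + dp[i+1][j−1] if the ends match, else max(dp[i+1][j], dp[i][j−1]):
dp[1][10] = 5. A witness is plllp at positions 2,7,8,9,10.

5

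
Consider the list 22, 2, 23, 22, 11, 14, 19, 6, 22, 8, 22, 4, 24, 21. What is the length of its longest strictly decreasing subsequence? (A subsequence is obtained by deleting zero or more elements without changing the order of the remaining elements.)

5

One longest decreasing subsequence is 23, 22, 11, 6, 4 (positions 3,4,5,8,12), of length 5; no longer one exists.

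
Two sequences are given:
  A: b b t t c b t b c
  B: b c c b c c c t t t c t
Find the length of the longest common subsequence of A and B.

6

Backtracking the LCS table gives one alignment: b (A1,B1) → b (A2,B4) → t (A3,B9) → t (A4,B10) → c (A5,B11) → t (A7,B12).
So the longest common subsequence has length 6.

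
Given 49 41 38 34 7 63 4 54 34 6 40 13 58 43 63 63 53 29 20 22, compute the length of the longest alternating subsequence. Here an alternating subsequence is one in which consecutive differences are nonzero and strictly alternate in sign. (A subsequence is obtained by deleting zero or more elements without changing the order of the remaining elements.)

13

Track the best alternating length ending on an up-step vs a down-step at each position: up/down = 1/1, 1/2, 1/2, 1/2, 1/2, 3/1, 1/4, 5/4, 5/6, 5/6, 7/6, 7/8, 9/4, 9/10, 11/1, 11/1, 11/12, 9/12, 9/12, 13/12.
The maximum over both is 13; one such subsequence is 49, 41, 63, 4, 54, 34, 40, 13, 58, 43, 63, 20, 22.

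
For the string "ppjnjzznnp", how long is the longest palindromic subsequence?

6

One longest palindromic subsequence is pnzznp (positions 1,4,6,7,9,10); it reads the same forward and backward, and the interval DP gives dp[1][10] = 6.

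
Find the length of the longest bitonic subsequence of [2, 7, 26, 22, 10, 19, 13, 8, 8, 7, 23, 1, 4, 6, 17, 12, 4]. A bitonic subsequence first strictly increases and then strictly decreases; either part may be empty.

Let inc[i] be the LIS ending at i and dec[i] the longest strictly decreasing subsequence starting at i. inc = [1, 2, 3, 3, 3, 4, 4, 3, 3, 2, 5, 1, 2, 3, 5, 4, 2], dec = [2, 3, 8, 7, 5, 6, 5, 4, 4, 3, 4, 1, 1, 2, 3, 2, 1].
max_i inc[i]+dec[i]−1 = 10, with one witness 2, 7, 26, 22, 19, 13, 8, 7, 6, 4.

10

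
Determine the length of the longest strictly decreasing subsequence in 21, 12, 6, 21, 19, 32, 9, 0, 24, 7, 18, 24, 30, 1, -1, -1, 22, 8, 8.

6

One longest decreasing subsequence is 21, 12, 9, 7, 1, -1 (positions 1,2,7,10,14,15), of length 6; no longer one exists.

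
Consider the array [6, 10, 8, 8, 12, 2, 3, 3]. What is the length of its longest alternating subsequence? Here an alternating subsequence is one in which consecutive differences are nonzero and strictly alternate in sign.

Track the best alternating length ending on an up-step vs a down-step at each position: up/down = 1/1, 2/1, 2/3, 2/3, 4/1, 1/5, 6/5, 6/5.
The maximum over both is 6; one such subsequence is 6, 10, 8, 12, 2, 3.

6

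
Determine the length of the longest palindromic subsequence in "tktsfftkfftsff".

8

Using dp[i][j] = 2 + dp[i+1][j−1] if the ends match, else max(dp[i+1][j], dp[i][j−1]):
dp[1][14] = 8. A witness is fftfftff at positions 5,6,7,9,10,11,13,14.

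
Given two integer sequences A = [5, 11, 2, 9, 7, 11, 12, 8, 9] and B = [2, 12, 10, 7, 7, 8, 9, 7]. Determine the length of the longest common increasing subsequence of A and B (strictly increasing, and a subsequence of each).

For each value that appears in both, track the longest common increasing run ending there.
The best achievable length is 4; one witness is 2, 7, 8, 9 (A-positions 3,5,8,9, B-positions 1,4,6,7).

4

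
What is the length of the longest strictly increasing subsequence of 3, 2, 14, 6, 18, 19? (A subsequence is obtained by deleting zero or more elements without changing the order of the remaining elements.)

Let dp[i] be the longest increasing subsequence ending at position i. Then dp = [1, 1, 2, 2, 3, 4].
The maximum is 4; one witness is 3, 14, 18, 19 at positions 1,3,5,6.

4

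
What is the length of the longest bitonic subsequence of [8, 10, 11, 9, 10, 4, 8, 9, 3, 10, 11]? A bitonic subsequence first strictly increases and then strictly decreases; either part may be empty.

One longest bitonic subsequence is 8, 10, 11, 10, 9, 3 (positions 1,2,3,5,8,9): it rises to 11 then falls. Length 6 is optimal.

6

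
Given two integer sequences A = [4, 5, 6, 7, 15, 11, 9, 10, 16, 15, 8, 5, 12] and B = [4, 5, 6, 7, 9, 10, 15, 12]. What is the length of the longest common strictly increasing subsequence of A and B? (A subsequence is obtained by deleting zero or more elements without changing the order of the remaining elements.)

7

A longest common strictly increasing subsequence is 4, 5, 6, 7, 9, 10, 15 (length 7); it appears in order in both A and B, and no longer such subsequence exists.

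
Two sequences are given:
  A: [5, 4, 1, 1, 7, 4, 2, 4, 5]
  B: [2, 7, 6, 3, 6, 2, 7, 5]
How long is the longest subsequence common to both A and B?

Backtracking the LCS table gives one alignment: 7 (A5,B2) → 2 (A7,B6) → 5 (A9,B8).
So the longest common subsequence has length 3.

3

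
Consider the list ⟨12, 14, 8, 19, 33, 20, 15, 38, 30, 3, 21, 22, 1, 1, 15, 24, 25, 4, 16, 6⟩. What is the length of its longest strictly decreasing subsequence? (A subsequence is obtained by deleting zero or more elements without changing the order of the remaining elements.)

Scanning left to right, the best length ending at each element is: 12→1, 14→1, 8→2, 19→1, 33→1, 20→2, 15→3, 38→1, 30→2, 3→4, 21→3, 22→3, 1→5, 1→5, 15→4, 24→3, 25→3, 4→5, 16→4, 6→5.
So the longest decreasing subsequence has length 5, e.g. 33, 20, 15, 3, 1.

5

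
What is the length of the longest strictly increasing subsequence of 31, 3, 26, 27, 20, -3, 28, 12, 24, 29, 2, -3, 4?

5

Let dp[i] be the longest increasing subsequence ending at position i. Then dp = [1, 1, 2, 3, 2, 1, 4, 2, 3, 5, 2, 1, 3].
The maximum is 5; one witness is 3, 26, 27, 28, 29 at positions 2,3,4,7,10.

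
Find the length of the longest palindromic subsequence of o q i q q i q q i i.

7

Using dp[i][j] = 2 + dp[i+1][j−1] if the ends match, else max(dp[i+1][j], dp[i][j−1]):
dp[1][10] = 7. A witness is iqqiqqi at positions 3,4,5,6,7,8,10.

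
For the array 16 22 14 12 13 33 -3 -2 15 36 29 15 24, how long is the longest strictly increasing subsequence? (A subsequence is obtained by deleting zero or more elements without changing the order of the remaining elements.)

4

Scanning left to right, the best length ending at each element is: 16→1, 22→2, 14→1, 12→1, 13→2, 33→3, -3→1, -2→2, 15→3, 36→4, 29→4, 15→3, 24→4.
So the longest increasing subsequence has length 4, e.g. 16, 22, 33, 36.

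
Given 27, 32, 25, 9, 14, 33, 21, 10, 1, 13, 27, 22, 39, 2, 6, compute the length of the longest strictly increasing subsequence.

Let dp[i] be the longest increasing subsequence ending at position i. Then dp = [1, 2, 1, 1, 2, 3, 3, 2, 1, 3, 4, 4, 5, 2, 3].
The maximum is 5; one witness is 9, 14, 21, 27, 39 at positions 4,5,7,11,13.

5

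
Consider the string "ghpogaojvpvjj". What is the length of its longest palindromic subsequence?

5

One longest palindromic subsequence is jvpvj (positions 8,9,10,11,13); it reads the same forward and backward, and the interval DP gives dp[1][13] = 5.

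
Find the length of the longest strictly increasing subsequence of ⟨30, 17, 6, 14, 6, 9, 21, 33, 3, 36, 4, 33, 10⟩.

Scanning left to right, the best length ending at each element is: 30→1, 17→1, 6→1, 14→2, 6→1, 9→2, 21→3, 33→4, 3→1, 36→5, 4→2, 33→4, 10→3.
So the longest increasing subsequence has length 5, e.g. 6, 14, 21, 33, 36.

5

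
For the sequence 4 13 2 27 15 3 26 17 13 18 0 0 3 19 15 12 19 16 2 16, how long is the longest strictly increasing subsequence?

Scanning left to right, the best length ending at each element is: 4→1, 13→2, 2→1, 27→3, 15→3, 3→2, 26→4, 17→4, 13→3, 18→5, 0→1, 0→1, 3→2, 19→6, 15→4, 12→3, 19→6, 16→5, 2→2, 16→5.
So the longest increasing subsequence has length 6, e.g. 4, 13, 15, 17, 18, 19.

6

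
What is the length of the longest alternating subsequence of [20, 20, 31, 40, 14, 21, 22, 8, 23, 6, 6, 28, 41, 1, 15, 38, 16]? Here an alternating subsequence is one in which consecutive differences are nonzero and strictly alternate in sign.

11

A longest alternating subsequence is 20, 31, 14, 21, 8, 23, 6, 28, 1, 38, 16 (positions 1,3,5,6,8,9,10,12,14,16,17); its 10 consecutive differences strictly alternate in sign, and length 11 is optimal.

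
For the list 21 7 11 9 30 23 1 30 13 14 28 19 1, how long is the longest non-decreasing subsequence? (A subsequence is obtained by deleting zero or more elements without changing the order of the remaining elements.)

5

Let dp[i] be the longest non-decreasing subsequence ending at position i. Then dp = [1, 1, 2, 2, 3, 3, 1, 4, 3, 4, 5, 5, 2].
The maximum is 5; one witness is 7, 11, 13, 14, 28 at positions 2,3,9,10,11.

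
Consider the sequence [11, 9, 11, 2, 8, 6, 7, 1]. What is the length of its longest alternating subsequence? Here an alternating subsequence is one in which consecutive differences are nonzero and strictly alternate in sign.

Track the best alternating length ending on an up-step vs a down-step at each position: up/down = 1/1, 1/2, 3/1, 1/4, 5/4, 5/6, 7/6, 1/8.
The maximum over both is 8; one such subsequence is 11, 9, 11, 2, 8, 6, 7, 1.

8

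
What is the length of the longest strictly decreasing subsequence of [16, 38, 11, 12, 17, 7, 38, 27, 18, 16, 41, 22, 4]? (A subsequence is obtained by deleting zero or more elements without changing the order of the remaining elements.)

Let dp[i] be the longest decreasing subsequence ending at position i. Then dp = [1, 1, 2, 2, 2, 3, 1, 2, 3, 4, 1, 3, 5].
The maximum is 5; one witness is 38, 27, 18, 16, 4 at positions 2,8,9,10,13.

5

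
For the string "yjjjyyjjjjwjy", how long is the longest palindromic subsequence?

10

Using dp[i][j] = 2 + dp[i+1][j−1] if the ends match, else max(dp[i+1][j], dp[i][j−1]):
dp[1][13] = 10. A witness is yjjjjjjjjy at positions 1,2,3,4,7,8,9,10,12,13.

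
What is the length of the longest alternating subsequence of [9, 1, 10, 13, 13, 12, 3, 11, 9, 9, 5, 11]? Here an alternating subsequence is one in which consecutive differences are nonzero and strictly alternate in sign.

Track the best alternating length ending on an up-step vs a down-step at each position: up/down = 1/1, 1/2, 3/1, 3/1, 3/1, 3/4, 3/4, 5/4, 5/6, 5/6, 5/6, 7/4.
The maximum over both is 7; one such subsequence is 9, 1, 10, 3, 11, 9, 11.

7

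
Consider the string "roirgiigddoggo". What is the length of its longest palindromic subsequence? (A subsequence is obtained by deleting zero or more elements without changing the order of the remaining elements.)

8

One longest palindromic subsequence is oggddggo (positions 2,5,8,9,10,12,13,14); it reads the same forward and backward, and the interval DP gives dp[1][14] = 8.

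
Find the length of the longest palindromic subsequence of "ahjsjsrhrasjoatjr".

9

Using dp[i][j] = 2 + dp[i+1][j−1] if the ends match, else max(dp[i+1][j], dp[i][j−1]):
dp[1][17] = 9. A witness is jjsrhrsjj at positions 3,5,6,7,8,9,11,12,16.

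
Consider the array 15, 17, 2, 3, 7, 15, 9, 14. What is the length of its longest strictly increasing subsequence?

One longest increasing subsequence is 2, 3, 7, 9, 14 (positions 3,4,5,7,8), of length 5; no longer one exists.

5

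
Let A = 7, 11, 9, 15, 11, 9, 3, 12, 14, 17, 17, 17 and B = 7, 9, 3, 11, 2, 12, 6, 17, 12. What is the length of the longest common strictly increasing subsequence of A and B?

5

A longest common strictly increasing subsequence is 7, 9, 11, 12, 17 (length 5); it appears in order in both A and B, and no longer such subsequence exists.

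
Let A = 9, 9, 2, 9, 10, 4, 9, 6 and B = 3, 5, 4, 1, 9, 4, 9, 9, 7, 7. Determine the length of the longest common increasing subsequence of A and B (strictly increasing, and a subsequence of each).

2

A longest common strictly increasing subsequence is 4, 9 (length 2); it appears in order in both A and B, and no longer such subsequence exists.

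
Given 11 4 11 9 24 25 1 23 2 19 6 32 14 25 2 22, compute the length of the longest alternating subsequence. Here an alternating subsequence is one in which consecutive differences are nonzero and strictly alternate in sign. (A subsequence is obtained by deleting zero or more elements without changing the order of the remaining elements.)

Track the best alternating length ending on an up-step vs a down-step at each position: up/down = 1/1, 1/2, 3/1, 3/4, 5/1, 5/1, 1/6, 7/6, 7/8, 9/8, 9/10, 11/1, 11/12, 13/12, 7/14, 15/14.
The maximum over both is 15; one such subsequence is 11, 4, 11, 9, 24, 1, 23, 2, 19, 6, 32, 14, 25, 2, 22.

15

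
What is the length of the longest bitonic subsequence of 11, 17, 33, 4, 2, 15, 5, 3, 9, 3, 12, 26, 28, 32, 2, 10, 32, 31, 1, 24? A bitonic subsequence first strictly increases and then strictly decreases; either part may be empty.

Let inc[i] be the LIS ending at i and dec[i] the longest strictly decreasing subsequence starting at i. inc = [1, 2, 3, 1, 1, 2, 2, 2, 3, 2, 4, 5, 6, 7, 1, 4, 7, 7, 1, 5], dec = [5, 6, 6, 4, 2, 5, 4, 3, 4, 3, 3, 3, 3, 3, 2, 2, 3, 2, 1, 1].
max_i inc[i]+dec[i]−1 = 9, with one witness 4, 5, 9, 12, 26, 28, 32, 31, 24.

9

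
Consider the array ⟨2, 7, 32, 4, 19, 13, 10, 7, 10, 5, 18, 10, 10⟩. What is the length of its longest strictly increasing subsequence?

5

Scanning left to right, the best length ending at each element is: 2→1, 7→2, 32→3, 4→2, 19→3, 13→3, 10→3, 7→3, 10→4, 5→3, 18→5, 10→4, 10→4.
So the longest increasing subsequence has length 5, e.g. 2, 4, 7, 10, 18.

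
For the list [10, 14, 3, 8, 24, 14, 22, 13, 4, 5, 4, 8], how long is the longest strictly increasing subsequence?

One longest increasing subsequence is 3, 8, 14, 22 (positions 3,4,6,7), of length 4; no longer one exists.

4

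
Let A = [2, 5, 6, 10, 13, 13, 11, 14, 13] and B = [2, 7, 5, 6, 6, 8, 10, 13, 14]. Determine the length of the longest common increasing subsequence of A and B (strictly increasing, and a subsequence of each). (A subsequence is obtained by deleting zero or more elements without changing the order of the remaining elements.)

6

A longest common strictly increasing subsequence is 2, 5, 6, 10, 13, 14 (length 6); it appears in order in both A and B, and no longer such subsequence exists.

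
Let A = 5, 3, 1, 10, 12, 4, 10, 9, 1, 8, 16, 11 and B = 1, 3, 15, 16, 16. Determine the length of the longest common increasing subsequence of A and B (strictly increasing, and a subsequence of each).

A longest common strictly increasing subsequence is 1, 16 (length 2); it appears in order in both A and B, and no longer such subsequence exists.

2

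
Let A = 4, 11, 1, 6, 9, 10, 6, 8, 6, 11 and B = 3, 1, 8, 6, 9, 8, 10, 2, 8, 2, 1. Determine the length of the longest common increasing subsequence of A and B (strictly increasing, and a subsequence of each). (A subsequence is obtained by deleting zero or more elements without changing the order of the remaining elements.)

4

For each value that appears in both, track the longest common increasing run ending there.
The best achievable length is 4; one witness is 1, 6, 9, 10 (A-positions 3,4,5,6, B-positions 2,4,5,7).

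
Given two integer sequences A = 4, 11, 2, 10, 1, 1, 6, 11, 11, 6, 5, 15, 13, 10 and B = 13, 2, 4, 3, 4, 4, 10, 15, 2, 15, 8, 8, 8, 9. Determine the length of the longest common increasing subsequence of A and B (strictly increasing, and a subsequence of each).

3

A longest common strictly increasing subsequence is 2, 10, 15 (length 3); it appears in order in both A and B, and no longer such subsequence exists.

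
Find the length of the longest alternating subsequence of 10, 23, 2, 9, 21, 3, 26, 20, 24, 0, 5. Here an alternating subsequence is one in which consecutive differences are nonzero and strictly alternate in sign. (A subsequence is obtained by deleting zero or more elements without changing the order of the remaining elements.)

10

A longest alternating subsequence is 10, 23, 2, 9, 3, 26, 20, 24, 0, 5 (positions 1,2,3,4,6,7,8,9,10,11); its 9 consecutive differences strictly alternate in sign, and length 10 is optimal.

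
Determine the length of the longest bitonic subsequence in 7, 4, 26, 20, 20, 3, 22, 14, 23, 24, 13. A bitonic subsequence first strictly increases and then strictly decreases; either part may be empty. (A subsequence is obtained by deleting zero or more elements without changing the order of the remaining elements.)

6

One longest bitonic subsequence is 7, 20, 22, 23, 24, 13 (positions 1,4,7,9,10,11): it rises to 24 then falls. Length 6 is optimal.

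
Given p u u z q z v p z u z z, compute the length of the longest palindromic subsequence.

5

Using dp[i][j] = 2 + dp[i+1][j−1] if the ends match, else max(dp[i+1][j], dp[i][j−1]):
dp[1][12] = 5. A witness is zzuzz at positions 4,6,10,11,12.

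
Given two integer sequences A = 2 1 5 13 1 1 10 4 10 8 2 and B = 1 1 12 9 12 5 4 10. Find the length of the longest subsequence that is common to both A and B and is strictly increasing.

A longest common strictly increasing subsequence is 1, 5, 10 (length 3); it appears in order in both A and B, and no longer such subsequence exists.

3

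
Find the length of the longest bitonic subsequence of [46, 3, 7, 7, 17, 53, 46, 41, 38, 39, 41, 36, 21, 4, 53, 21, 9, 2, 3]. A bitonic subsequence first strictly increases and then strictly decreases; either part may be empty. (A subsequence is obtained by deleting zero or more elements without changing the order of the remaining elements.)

Let inc[i] be the LIS ending at i and dec[i] the longest strictly decreasing subsequence starting at i. inc = [1, 1, 2, 2, 3, 4, 4, 4, 4, 5, 6, 4, 4, 2, 7, 4, 3, 1, 2], dec = [7, 2, 3, 3, 3, 8, 7, 6, 5, 5, 5, 4, 3, 2, 4, 3, 2, 1, 1].
max_i inc[i]+dec[i]−1 = 11, with one witness 3, 7, 17, 53, 46, 41, 39, 36, 21, 9, 3.

11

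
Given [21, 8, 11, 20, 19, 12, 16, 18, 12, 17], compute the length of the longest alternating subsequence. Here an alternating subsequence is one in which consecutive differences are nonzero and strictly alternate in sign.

A longest alternating subsequence is 21, 8, 20, 12, 16, 12, 17 (positions 1,2,4,6,7,9,10); its 6 consecutive differences strictly alternate in sign, and length 7 is optimal.

7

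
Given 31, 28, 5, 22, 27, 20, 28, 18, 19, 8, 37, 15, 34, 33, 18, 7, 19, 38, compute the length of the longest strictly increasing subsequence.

One longest increasing subsequence is 5, 22, 27, 28, 37, 38 (positions 3,4,5,7,11,18), of length 6; no longer one exists.

6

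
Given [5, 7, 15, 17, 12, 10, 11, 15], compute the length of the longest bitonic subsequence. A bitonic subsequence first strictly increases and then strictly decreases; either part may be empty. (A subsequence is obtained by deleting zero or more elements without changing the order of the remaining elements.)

One longest bitonic subsequence is 5, 7, 15, 17, 12, 11 (positions 1,2,3,4,5,7): it rises to 17 then falls. Length 6 is optimal.

6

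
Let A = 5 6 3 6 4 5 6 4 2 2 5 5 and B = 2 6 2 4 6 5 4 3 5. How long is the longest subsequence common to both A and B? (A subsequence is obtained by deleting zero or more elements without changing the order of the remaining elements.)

A longest common subsequence is 6, 6, 5, 4, 5 (length 5); the LCS DP confirms no longer common subsequence exists.

5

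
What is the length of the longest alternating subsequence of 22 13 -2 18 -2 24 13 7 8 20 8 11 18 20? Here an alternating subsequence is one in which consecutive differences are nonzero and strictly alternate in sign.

Track the best alternating length ending on an up-step vs a down-step at each position: up/down = 1/1, 1/2, 1/2, 3/2, 1/4, 5/1, 5/6, 5/6, 7/6, 7/6, 7/8, 9/8, 9/8, 9/6.
The maximum over both is 9; one such subsequence is 22, 13, 18, -2, 24, 13, 20, 8, 11.

9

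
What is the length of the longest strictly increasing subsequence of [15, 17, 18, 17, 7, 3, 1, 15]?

3

Let dp[i] be the longest increasing subsequence ending at position i. Then dp = [1, 2, 3, 2, 1, 1, 1, 2].
The maximum is 3; one witness is 15, 17, 18 at positions 1,2,3.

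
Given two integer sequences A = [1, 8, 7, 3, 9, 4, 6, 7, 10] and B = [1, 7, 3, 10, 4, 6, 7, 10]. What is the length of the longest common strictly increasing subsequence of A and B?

6

A longest common strictly increasing subsequence is 1, 3, 4, 6, 7, 10 (length 6); it appears in order in both A and B, and no longer such subsequence exists.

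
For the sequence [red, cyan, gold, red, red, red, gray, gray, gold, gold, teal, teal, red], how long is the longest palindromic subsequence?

One longest palindromic subsequence is red gold red red red gold red (positions 1,3,4,5,6,10,13); it reads the same forward and backward, and the interval DP gives dp[1][13] = 7.

7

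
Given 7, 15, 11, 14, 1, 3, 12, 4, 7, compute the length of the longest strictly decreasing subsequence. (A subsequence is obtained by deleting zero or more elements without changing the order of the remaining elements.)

One longest decreasing subsequence is 15, 14, 12, 4 (positions 2,4,7,8), of length 4; no longer one exists.

4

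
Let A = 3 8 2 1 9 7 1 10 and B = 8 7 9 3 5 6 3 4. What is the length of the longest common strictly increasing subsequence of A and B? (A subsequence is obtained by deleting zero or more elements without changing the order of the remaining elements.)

For each value that appears in both, track the longest common increasing run ending there.
The best achievable length is 2; one witness is 8, 9 (A-positions 2,5, B-positions 1,3).

2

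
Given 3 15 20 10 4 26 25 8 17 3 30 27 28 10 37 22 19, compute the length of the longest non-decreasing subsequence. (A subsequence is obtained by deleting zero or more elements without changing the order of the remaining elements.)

7

One longest non-decreasing subsequence is 3, 15, 20, 26, 27, 28, 37 (positions 1,2,3,6,12,13,15), of length 7; no longer one exists.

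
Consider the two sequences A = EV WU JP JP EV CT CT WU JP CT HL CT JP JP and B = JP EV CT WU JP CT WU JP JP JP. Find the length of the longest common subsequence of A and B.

8

Backtracking the LCS table gives one alignment: EV (A1,B2) → WU (A2,B4) → JP (A4,B5) → CT (A7,B6) → WU (A8,B7) → JP (A9,B8) → JP (A13,B9) → JP (A14,B10).
So the longest common subsequence has length 8.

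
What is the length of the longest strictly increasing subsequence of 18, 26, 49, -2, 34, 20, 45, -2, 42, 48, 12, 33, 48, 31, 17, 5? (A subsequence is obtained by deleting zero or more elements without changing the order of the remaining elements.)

5

One longest increasing subsequence is 18, 26, 34, 45, 48 (positions 1,2,5,7,10), of length 5; no longer one exists.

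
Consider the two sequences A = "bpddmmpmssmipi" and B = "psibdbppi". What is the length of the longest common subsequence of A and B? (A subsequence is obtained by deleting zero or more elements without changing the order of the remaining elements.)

Backtracking the LCS table gives one alignment: b (A1,B4) → d (A3,B5) → p (A7,B7) → p (A13,B8) → i (A14,B9).
So the longest common subsequence has length 5.

5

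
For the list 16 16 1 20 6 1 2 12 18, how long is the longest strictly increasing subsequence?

Scanning left to right, the best length ending at each element is: 16→1, 16→1, 1→1, 20→2, 6→2, 1→1, 2→2, 12→3, 18→4.
So the longest increasing subsequence has length 4, e.g. 1, 6, 12, 18.

4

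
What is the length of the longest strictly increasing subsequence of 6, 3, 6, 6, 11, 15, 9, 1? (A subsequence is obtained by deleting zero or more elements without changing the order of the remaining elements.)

Let dp[i] be the longest increasing subsequence ending at position i. Then dp = [1, 1, 2, 2, 3, 4, 3, 1].
The maximum is 4; one witness is 3, 6, 11, 15 at positions 2,3,5,6.

4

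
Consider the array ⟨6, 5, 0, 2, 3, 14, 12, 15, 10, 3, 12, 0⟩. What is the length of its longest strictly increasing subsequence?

Scanning left to right, the best length ending at each element is: 6→1, 5→1, 0→1, 2→2, 3→3, 14→4, 12→4, 15→5, 10→4, 3→3, 12→5, 0→1.
So the longest increasing subsequence has length 5, e.g. 0, 2, 3, 14, 15.

5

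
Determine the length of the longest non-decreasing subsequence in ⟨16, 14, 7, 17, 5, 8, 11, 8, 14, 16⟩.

5

Let dp[i] be the longest non-decreasing subsequence ending at position i. Then dp = [1, 1, 1, 2, 1, 2, 3, 3, 4, 5].
The maximum is 5; one witness is 7, 8, 11, 14, 16 at positions 3,6,7,9,10.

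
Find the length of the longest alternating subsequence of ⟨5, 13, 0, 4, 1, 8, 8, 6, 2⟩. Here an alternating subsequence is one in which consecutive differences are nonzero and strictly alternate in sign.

Track the best alternating length ending on an up-step vs a down-step at each position: up/down = 1/1, 2/1, 1/3, 4/3, 4/5, 6/3, 6/3, 6/7, 6/7.
The maximum over both is 7; one such subsequence is 5, 13, 0, 4, 1, 8, 6.

7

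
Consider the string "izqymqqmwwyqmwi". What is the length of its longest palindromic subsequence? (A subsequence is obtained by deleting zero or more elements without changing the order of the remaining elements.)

One longest palindromic subsequence is iqymqqmyqi (positions 1,3,4,5,6,7,8,11,12,15); it reads the same forward and backward, and the interval DP gives dp[1][15] = 10.

10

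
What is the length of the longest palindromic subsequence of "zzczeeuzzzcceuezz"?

11

Using dp[i][j] = 2 + dp[i+1][j−1] if the ends match, else max(dp[i+1][j], dp[i][j−1]):
dp[1][17] = 11. A witness is zzeuzzzuezz at positions 1,2,5,7,8,9,10,14,15,16,17.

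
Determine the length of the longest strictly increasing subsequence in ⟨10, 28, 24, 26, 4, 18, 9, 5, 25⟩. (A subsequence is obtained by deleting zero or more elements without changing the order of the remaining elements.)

3

One longest increasing subsequence is 10, 24, 26 (positions 1,3,4), of length 3; no longer one exists.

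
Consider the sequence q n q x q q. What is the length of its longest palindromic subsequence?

5

Using dp[i][j] = 2 + dp[i+1][j−1] if the ends match, else max(dp[i+1][j], dp[i][j−1]):
dp[1][6] = 5. A witness is qqxqq at positions 1,3,4,5,6.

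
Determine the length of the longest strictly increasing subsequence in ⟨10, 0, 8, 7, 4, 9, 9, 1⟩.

One longest increasing subsequence is 0, 8, 9 (positions 2,3,6), of length 3; no longer one exists.

3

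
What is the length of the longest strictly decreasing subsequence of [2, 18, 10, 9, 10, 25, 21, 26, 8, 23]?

Scanning left to right, the best length ending at each element is: 2→1, 18→1, 10→2, 9→3, 10→2, 25→1, 21→2, 26→1, 8→4, 23→2.
So the longest decreasing subsequence has length 4, e.g. 18, 10, 9, 8.

4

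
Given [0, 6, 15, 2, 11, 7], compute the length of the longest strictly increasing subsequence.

3

Let dp[i] be the longest increasing subsequence ending at position i. Then dp = [1, 2, 3, 2, 3, 3].
The maximum is 3; one witness is 0, 6, 15 at positions 1,2,3.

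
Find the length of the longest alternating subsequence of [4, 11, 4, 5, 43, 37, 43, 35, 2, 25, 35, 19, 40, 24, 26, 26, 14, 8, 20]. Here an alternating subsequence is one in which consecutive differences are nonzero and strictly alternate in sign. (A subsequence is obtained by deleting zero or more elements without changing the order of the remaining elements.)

Track the best alternating length ending on an up-step vs a down-step at each position: up/down = 1/1, 2/1, 1/3, 4/3, 4/1, 4/5, 6/1, 4/7, 1/7, 8/7, 8/7, 8/9, 10/7, 10/11, 12/11, 12/11, 8/13, 8/13, 14/13.
The maximum over both is 14; one such subsequence is 4, 11, 4, 43, 37, 43, 2, 25, 19, 40, 24, 26, 14, 20.

14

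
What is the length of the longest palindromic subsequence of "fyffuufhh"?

4

One longest palindromic subsequence is fuuf (positions 4,5,6,7); it reads the same forward and backward, and the interval DP gives dp[1][9] = 4.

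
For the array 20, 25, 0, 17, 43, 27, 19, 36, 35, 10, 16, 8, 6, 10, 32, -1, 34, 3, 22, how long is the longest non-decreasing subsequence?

Scanning left to right, the best length ending at each element is: 20→1, 25→2, 0→1, 17→2, 43→3, 27→3, 19→3, 36→4, 35→4, 10→2, 16→3, 8→2, 6→2, 10→3, 32→4, -1→1, 34→5, 3→2, 22→4.
So the longest non-decreasing subsequence has length 5, e.g. 20, 25, 27, 32, 34.

5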